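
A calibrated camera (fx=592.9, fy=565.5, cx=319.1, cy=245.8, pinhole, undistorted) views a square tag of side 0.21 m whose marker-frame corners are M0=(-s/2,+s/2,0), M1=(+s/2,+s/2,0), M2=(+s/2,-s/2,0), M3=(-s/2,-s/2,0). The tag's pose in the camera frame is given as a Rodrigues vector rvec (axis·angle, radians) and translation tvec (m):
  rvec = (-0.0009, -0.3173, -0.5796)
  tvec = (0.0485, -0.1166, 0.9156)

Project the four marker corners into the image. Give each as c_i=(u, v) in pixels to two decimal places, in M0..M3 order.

Intrinsics K: fx=592.9, fy=565.5, cx=319.1, cy=245.8
Marker side s = 0.21 m; corners in marker frame (Z=0):
  M0 = (-0.1050, +0.1050, 0)
  M1 = (+0.1050, +0.1050, 0)
  M2 = (+0.1050, -0.1050, 0)
  M3 = (-0.1050, -0.1050, 0)
rvec = (-0.0009, -0.3173, -0.5796), |rvec| = θ = 0.66077 rad = 37.859°
Rodrigues: sinθ=0.61372, 1−cosθ=0.21048; R = I + sinθ·[k]× + (1−cosθ)·[k]×²:
    [+0.78952 +0.53847 -0.29446]
    [-0.53820 +0.83805 +0.08949]
    [+0.29496 +0.08782 +0.95147]
t = (0.0485, -0.1166, 0.9156) m
M0: Pc = R·M0+t = (+0.02214, +0.02791, +0.89385); u = 592.9·(+0.02214)/0.89385 + 319.1 = 333.7856, v = 565.5·(+0.02791)/0.89385 + 245.8 = 263.4551
M1: Pc = R·M1+t = (+0.18794, -0.08511, +0.95579); u = 592.9·(+0.18794)/0.95579 + 319.1 = 435.6831, v = 565.5·(-0.08511)/0.95579 + 245.8 = 195.4413
M2: Pc = R·M2+t = (+0.07486, -0.26111, +0.93735); u = 592.9·(+0.07486)/0.93735 + 319.1 = 366.4511, v = 565.5·(-0.26111)/0.93735 + 245.8 = 88.2754
M3: Pc = R·M3+t = (-0.09094, -0.14809, +0.87541); u = 592.9·(-0.09094)/0.87541 + 319.1 = 257.5083, v = 565.5·(-0.14809)/0.87541 + 245.8 = 150.1393

c0=(333.79, 263.46) c1=(435.68, 195.44) c2=(366.45, 88.28) c3=(257.51, 150.14)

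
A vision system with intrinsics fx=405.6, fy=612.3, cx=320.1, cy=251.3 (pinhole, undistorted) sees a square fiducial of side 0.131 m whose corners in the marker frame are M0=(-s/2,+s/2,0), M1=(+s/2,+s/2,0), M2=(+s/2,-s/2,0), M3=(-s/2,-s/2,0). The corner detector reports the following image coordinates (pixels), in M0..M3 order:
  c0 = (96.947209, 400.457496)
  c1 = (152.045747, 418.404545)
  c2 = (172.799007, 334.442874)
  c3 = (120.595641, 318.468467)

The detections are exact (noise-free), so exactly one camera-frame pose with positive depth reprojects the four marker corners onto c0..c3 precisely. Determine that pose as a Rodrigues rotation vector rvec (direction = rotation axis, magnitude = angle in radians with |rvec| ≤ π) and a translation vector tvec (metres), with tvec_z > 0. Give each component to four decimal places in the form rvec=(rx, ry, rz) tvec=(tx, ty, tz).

Intrinsics K: fx=405.6, fy=612.3, cx=320.1, cy=251.3
Marker side s = 0.131 m; corners in marker frame (Z=0):
  M0 = (-0.0655, +0.0655, 0)
  M1 = (+0.0655, +0.0655, 0)
  M2 = (+0.0655, -0.0655, 0)
  M3 = (-0.0655, -0.0655, 0)
Detected image corners:
  c0 = (96.947209, 400.457496) px
  c1 = (152.045747, 418.404545) px
  c2 = (172.799007, 334.442874) px
  c3 = (120.595641, 318.468467) px
Planar DLT: solve 8×8 A·h = b for H (H[2,2]=1):
  H  [+397.06235 -230.42635 +135.76580]
  H  [+96.24838 +468.13169 +366.67327]
  H  [-0.08969 -0.44905 +1.00000]
B = K⁻¹H; ‖b₁‖=1.071273, ‖b₂‖=1.071273; λ = 2/(‖b₁‖+‖b₂‖) = 0.933469, sign → tz>0 ⇒ λ=+0.933469
r₁ = λ·B[:,0] = (+0.97990,+0.18110,-0.08372); r₂ = λ·B[:,1] = (-0.19950,+0.88572,-0.41917)
r₃ = r₁×r₂ = (-0.00175,+0.42745,+0.90404); SVD([r₁ r₂ r₃]) → R = UVᵀ:
  R  [+0.97990 -0.19950 -0.00175]
  R  [+0.18110 +0.88572 +0.42745]
  R  [-0.08372 -0.41917 +0.90404]
t = (-0.42424, +0.17589, +0.93347) m
tr R = 2.769650; θ = arccos((tr R − 1)/2) = 0.484678 rad = 27.770°
axis k = ((R−Rᵀ)₃₂, (R−Rᵀ)₁₃, (R−Rᵀ)₂₁) / (2 sinθ) = (-0.908538, +0.087965, +0.408437)
rvec = θ·k = (-0.440348, +0.042635, +0.197960)

rvec=(-0.4403, 0.0426, 0.1980) tvec=(-0.4242, 0.1759, 0.9335)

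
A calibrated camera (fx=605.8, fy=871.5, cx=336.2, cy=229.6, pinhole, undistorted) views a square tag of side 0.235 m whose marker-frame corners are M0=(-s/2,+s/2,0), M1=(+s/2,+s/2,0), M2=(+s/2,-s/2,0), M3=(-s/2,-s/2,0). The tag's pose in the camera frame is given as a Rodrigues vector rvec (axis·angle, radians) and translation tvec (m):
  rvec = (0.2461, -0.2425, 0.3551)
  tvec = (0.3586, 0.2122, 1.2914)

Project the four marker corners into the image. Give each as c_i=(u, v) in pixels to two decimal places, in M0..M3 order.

c0=(434.63, 421.57) c1=(526.04, 459.72) c2=(573.18, 324.75) c3=(480.87, 278.13)

Intrinsics K: fx=605.8, fy=871.5, cx=336.2, cy=229.6
Marker side s = 0.235 m; corners in marker frame (Z=0):
  M0 = (-0.1175, +0.1175, 0)
  M1 = (+0.1175, +0.1175, 0)
  M2 = (+0.1175, -0.1175, 0)
  M3 = (-0.1175, -0.1175, 0)
rvec = (0.2461, -0.2425, 0.3551), |rvec| = θ = 0.49545 rad = 28.387°
Rodrigues: sinθ=0.47542, 1−cosθ=0.12024; R = I + sinθ·[k]× + (1−cosθ)·[k]×²:
    [+0.90942 -0.36998 -0.18989]
    [+0.31152 +0.90856 -0.27834]
    [+0.27551 +0.19397 +0.94153]
t = (0.3586, 0.2122, 1.2914) m
M0: Pc = R·M0+t = (+0.20827, +0.28235, +1.28182); u = 605.8·(+0.20827)/1.28182 + 336.2 = 434.6301, v = 871.5·(+0.28235)/1.28182 + 229.6 = 421.5699
M1: Pc = R·M1+t = (+0.42198, +0.35556, +1.34656); u = 605.8·(+0.42198)/1.34656 + 336.2 = 526.0447, v = 871.5·(+0.35556)/1.34656 + 229.6 = 459.7189
M2: Pc = R·M2+t = (+0.50893, +0.14205, +1.30098); u = 605.8·(+0.50893)/1.30098 + 336.2 = 573.1829, v = 871.5·(+0.14205)/1.30098 + 229.6 = 324.7543
M3: Pc = R·M3+t = (+0.29522, +0.06884, +1.23624); u = 605.8·(+0.29522)/1.23624 + 336.2 = 480.8663, v = 871.5·(+0.06884)/1.23624 + 229.6 = 278.1302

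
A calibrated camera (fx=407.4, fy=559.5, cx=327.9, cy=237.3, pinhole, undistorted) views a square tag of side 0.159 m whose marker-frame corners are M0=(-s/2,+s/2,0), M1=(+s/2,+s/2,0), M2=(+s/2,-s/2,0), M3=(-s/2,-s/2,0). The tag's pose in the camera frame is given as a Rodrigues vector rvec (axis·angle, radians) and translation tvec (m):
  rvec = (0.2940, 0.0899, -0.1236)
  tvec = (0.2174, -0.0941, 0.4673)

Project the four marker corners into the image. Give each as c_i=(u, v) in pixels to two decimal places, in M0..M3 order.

Intrinsics K: fx=407.4, fy=559.5, cx=327.9, cy=237.3
Marker side s = 0.159 m; corners in marker frame (Z=0):
  M0 = (-0.0795, +0.0795, 0)
  M1 = (+0.0795, +0.0795, 0)
  M2 = (+0.0795, -0.0795, 0)
  M3 = (-0.0795, -0.0795, 0)
rvec = (0.2940, 0.0899, -0.1236), |rvec| = θ = 0.33135 rad = 18.985°
Rodrigues: sinθ=0.32532, 1−cosθ=0.05440; R = I + sinθ·[k]× + (1−cosθ)·[k]×²:
    [+0.98843 +0.13445 +0.07026]
    [-0.10826 +0.94961 -0.29415]
    [-0.10627 +0.28314 +0.95317]
t = (0.2174, -0.0941, 0.4673) m
M0: Pc = R·M0+t = (+0.14951, -0.01000, +0.49826); u = 407.4·(+0.14951)/0.49826 + 327.9 = 450.1453, v = 559.5·(-0.01000)/0.49826 + 237.3 = 226.0710
M1: Pc = R·M1+t = (+0.30667, -0.02721, +0.48136); u = 407.4·(+0.30667)/0.48136 + 327.9 = 587.4485, v = 559.5·(-0.02721)/0.48136 + 237.3 = 205.6701
M2: Pc = R·M2+t = (+0.28529, -0.17820, +0.43634); u = 407.4·(+0.28529)/0.43634 + 327.9 = 594.2687, v = 559.5·(-0.17820)/0.43634 + 237.3 = 8.8026
M3: Pc = R·M3+t = (+0.12813, -0.16099, +0.45324); u = 407.4·(+0.12813)/0.45324 + 327.9 = 443.0730, v = 559.5·(-0.16099)/0.45324 + 237.3 = 38.5691

c0=(450.15, 226.07) c1=(587.45, 205.67) c2=(594.27, 8.80) c3=(443.07, 38.57)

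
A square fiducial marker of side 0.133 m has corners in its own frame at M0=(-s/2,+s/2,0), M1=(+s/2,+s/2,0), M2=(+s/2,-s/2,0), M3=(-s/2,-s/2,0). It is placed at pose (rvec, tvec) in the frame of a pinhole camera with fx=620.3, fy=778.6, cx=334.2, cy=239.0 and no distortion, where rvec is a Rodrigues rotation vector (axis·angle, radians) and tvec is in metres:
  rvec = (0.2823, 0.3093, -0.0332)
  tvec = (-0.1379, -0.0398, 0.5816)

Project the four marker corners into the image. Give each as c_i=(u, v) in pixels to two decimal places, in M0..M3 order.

Intrinsics K: fx=620.3, fy=778.6, cx=334.2, cy=239.0
Marker side s = 0.133 m; corners in marker frame (Z=0):
  M0 = (-0.0665, +0.0665, 0)
  M1 = (+0.0665, +0.0665, 0)
  M2 = (+0.0665, -0.0665, 0)
  M3 = (-0.0665, -0.0665, 0)
rvec = (0.2823, 0.3093, -0.0332), |rvec| = θ = 0.42007 rad = 24.068°
Rodrigues: sinθ=0.40783, 1−cosθ=0.08694; R = I + sinθ·[k]× + (1−cosθ)·[k]×²:
    [+0.95232 +0.07525 +0.29567]
    [+0.01079 +0.96019 -0.27913]
    [-0.30490 +0.26901 +0.91360]
t = (-0.1379, -0.0398, 0.5816) m
M0: Pc = R·M0+t = (-0.19623, +0.02334, +0.61977); u = 620.3·(-0.19623)/0.61977 + 334.2 = 137.8054, v = 778.6·(+0.02334)/0.61977 + 239.0 = 268.3159
M1: Pc = R·M1+t = (-0.06957, +0.02477, +0.57921); u = 620.3·(-0.06957)/0.57921 + 334.2 = 259.6990, v = 778.6·(+0.02477)/0.57921 + 239.0 = 272.2970
M2: Pc = R·M2+t = (-0.07957, -0.10294, +0.54343); u = 620.3·(-0.07957)/0.54343 + 334.2 = 243.3699, v = 778.6·(-0.10294)/0.54343 + 239.0 = 91.5204
M3: Pc = R·M3+t = (-0.20623, -0.10437, +0.58399); u = 620.3·(-0.20623)/0.58399 + 334.2 = 115.1423, v = 778.6·(-0.10437)/0.58399 + 239.0 = 99.8485

c0=(137.81, 268.32) c1=(259.70, 272.30) c2=(243.37, 91.52) c3=(115.14, 99.85)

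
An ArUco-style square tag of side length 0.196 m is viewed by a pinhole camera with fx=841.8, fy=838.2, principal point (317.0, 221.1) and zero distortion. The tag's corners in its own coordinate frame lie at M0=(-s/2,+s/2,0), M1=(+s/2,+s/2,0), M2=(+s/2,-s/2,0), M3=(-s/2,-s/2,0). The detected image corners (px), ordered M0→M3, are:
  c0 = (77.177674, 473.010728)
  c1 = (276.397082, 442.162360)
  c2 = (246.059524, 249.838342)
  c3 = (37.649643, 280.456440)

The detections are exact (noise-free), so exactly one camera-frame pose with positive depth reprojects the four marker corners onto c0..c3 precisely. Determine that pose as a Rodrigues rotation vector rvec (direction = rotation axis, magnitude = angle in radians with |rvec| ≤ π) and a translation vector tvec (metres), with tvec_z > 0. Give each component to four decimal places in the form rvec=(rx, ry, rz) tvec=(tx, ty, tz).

Intrinsics K: fx=841.8, fy=838.2, cx=317.0, cy=221.1
Marker side s = 0.196 m; corners in marker frame (Z=0):
  M0 = (-0.0980, +0.0980, 0)
  M1 = (+0.0980, +0.0980, 0)
  M2 = (+0.0980, -0.0980, 0)
  M3 = (-0.0980, -0.0980, 0)
Detected image corners:
  c0 = (77.177674, 473.010728) px
  c1 = (276.397082, 442.162360) px
  c2 = (246.059524, 249.838342) px
  c3 = (37.649643, 280.456440) px
Planar DLT: solve 8×8 A·h = b for H (H[2,2]=1):
  H  [+1046.00300 +213.64771 +160.11905]
  H  [-141.74412 +1062.38403 +363.40614]
  H  [+0.04171 +0.22291 +1.00000]
B = K⁻¹H; ‖b₁‖=1.240724, ‖b₂‖=1.240724; λ = 2/(‖b₁‖+‖b₂‖) = 0.805981, sign → tz>0 ⇒ λ=+0.805981
r₁ = λ·B[:,0] = (+0.98884,-0.14516,+0.03361); r₂ = λ·B[:,1] = (+0.13690,+0.97416,+0.17966)
r₃ = r₁×r₂ = (-0.05883,-0.17306,+0.98315); SVD([r₁ r₂ r₃]) → R = UVᵀ:
  R  [+0.98884 +0.13690 -0.05883]
  R  [-0.14516 +0.97416 -0.17306]
  R  [+0.03361 +0.17966 +0.98315]
t = (-0.15021, +0.13684, +0.80598) m
tr R = 2.946146; θ = arccos((tr R − 1)/2) = 0.232589 rad = 13.326°
axis k = ((R−Rᵀ)₃₂, (R−Rᵀ)₁₃, (R−Rᵀ)₂₁) / (2 sinθ) = (+0.765132, -0.200521, -0.611854)
rvec = θ·k = (+0.177962, -0.046639, -0.142311)

rvec=(0.1780, -0.0466, -0.1423) tvec=(-0.1502, 0.1368, 0.8060)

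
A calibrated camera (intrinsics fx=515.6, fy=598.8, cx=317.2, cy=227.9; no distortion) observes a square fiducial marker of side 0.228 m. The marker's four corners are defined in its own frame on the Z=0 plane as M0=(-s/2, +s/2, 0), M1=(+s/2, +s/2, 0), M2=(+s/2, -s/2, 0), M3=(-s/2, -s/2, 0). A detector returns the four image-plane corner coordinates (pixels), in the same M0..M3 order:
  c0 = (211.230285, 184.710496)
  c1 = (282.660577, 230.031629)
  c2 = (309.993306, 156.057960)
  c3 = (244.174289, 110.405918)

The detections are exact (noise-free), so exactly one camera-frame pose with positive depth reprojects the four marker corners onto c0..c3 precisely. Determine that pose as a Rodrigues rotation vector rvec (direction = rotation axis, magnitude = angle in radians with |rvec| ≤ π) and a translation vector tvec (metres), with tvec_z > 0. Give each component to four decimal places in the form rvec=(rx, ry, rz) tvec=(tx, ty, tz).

rvec=(-0.3567, -0.3848, 0.4358) tvec=(-0.1558, -0.1448, 1.4880)

Intrinsics K: fx=515.6, fy=598.8, cx=317.2, cy=227.9
Marker side s = 0.228 m; corners in marker frame (Z=0):
  M0 = (-0.1140, +0.1140, 0)
  M1 = (+0.1140, +0.1140, 0)
  M2 = (+0.1140, -0.1140, 0)
  M3 = (-0.1140, -0.1140, 0)
Detected image corners:
  c0 = (211.230285, 184.710496) px
  c1 = (282.660577, 230.031629) px
  c2 = (309.993306, 156.057960) px
  c3 = (244.174289, 110.405918) px
Planar DLT: solve 8×8 A·h = b for H (H[2,2]=1):
  H  [+350.05337 -204.16789 +263.22661]
  H  [+231.66953 +278.19773 +169.62563]
  H  [+0.18875 -0.27574 +1.00000]
B = K⁻¹H; ‖b₁‖=0.672037, ‖b₂‖=0.672037; λ = 2/(‖b₁‖+‖b₂‖) = 1.488013, sign → tz>0 ⇒ λ=+1.488013
r₁ = λ·B[:,0] = (+0.83746,+0.46880,+0.28086); r₂ = λ·B[:,1] = (-0.33681,+0.84748,-0.41030)
r₃ = r₁×r₂ = (-0.43037,+0.24901,+0.86762); SVD([r₁ r₂ r₃]) → R = UVᵀ:
  R  [+0.83746 -0.33681 -0.43037]
  R  [+0.46880 +0.84748 +0.24901]
  R  [+0.28086 -0.41030 +0.86762]
t = (-0.15577, -0.14481, +1.48801) m
tr R = 2.552562; θ = arccos((tr R − 1)/2) = 0.682051 rad = 39.079°
axis k = ((R−Rᵀ)₃₂, (R−Rᵀ)₁₃, (R−Rᵀ)₂₁) / (2 sinθ) = (-0.522943, -0.564123, +0.638981)
rvec = θ·k = (-0.356674, -0.384761, +0.435818)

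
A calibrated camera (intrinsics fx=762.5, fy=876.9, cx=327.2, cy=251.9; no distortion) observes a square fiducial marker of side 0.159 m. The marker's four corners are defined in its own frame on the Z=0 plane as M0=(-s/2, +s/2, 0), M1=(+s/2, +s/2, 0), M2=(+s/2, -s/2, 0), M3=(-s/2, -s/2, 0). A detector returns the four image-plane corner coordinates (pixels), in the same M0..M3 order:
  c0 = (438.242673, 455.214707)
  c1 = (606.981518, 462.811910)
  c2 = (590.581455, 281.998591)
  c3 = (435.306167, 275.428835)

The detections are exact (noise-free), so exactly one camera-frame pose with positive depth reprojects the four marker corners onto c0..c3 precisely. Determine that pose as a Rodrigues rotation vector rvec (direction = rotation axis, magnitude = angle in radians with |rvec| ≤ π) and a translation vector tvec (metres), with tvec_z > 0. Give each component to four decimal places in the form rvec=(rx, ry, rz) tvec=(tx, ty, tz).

Intrinsics K: fx=762.5, fy=876.9, cx=327.2, cy=251.9
Marker side s = 0.159 m; corners in marker frame (Z=0):
  M0 = (-0.0795, +0.0795, 0)
  M1 = (+0.0795, +0.0795, 0)
  M2 = (+0.0795, -0.0795, 0)
  M3 = (-0.0795, -0.0795, 0)
Detected image corners:
  c0 = (438.242673, 455.214707) px
  c1 = (606.981518, 462.811910) px
  c2 = (590.581455, 281.998591) px
  c3 = (435.306167, 275.428835) px
Planar DLT: solve 8×8 A·h = b for H (H[2,2]=1):
  H  [+1009.21265 -209.39849 +517.47864]
  H  [+38.75721 +941.49909 +365.11981]
  H  [-0.01534 -0.52176 +1.00000]
B = K⁻¹H; ‖b₁‖=1.331117, ‖b₂‖=1.331117; λ = 2/(‖b₁‖+‖b₂‖) = 0.751249, sign → tz>0 ⇒ λ=+0.751249
r₁ = λ·B[:,0] = (+0.99927,+0.03651,-0.01153); r₂ = λ·B[:,1] = (-0.03811,+0.91919,-0.39197)
r₃ = r₁×r₂ = (-0.00372,+0.39212,+0.91991); SVD([r₁ r₂ r₃]) → R = UVᵀ:
  R  [+0.99927 -0.03811 -0.00372]
  R  [+0.03651 +0.91919 +0.39212]
  R  [-0.01153 -0.39197 +0.91991]
t = (+0.18747, +0.09700, +0.75125) m
tr R = 2.838362; θ = arccos((tr R − 1)/2) = 0.404800 rad = 23.193°
axis k = ((R−Rᵀ)₃₂, (R−Rᵀ)₁₃, (R−Rᵀ)₂₁) / (2 sinθ) = (-0.995453, +0.009911, +0.094740)
rvec = θ·k = (-0.402960, +0.004012, +0.038351)

rvec=(-0.4030, 0.0040, 0.0384) tvec=(0.1875, 0.0970, 0.7512)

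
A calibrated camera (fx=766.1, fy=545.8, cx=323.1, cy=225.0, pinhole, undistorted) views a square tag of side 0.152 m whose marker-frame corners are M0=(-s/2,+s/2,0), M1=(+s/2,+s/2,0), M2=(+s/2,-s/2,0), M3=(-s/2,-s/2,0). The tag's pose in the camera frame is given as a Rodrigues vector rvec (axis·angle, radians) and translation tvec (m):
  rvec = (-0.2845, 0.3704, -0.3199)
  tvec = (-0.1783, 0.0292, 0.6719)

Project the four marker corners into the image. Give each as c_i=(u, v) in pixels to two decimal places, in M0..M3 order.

c0=(64.47, 327.06) c1=(210.07, 287.56) c2=(174.88, 170.74) c3=(41.61, 215.08)

Intrinsics K: fx=766.1, fy=545.8, cx=323.1, cy=225.0
Marker side s = 0.152 m; corners in marker frame (Z=0):
  M0 = (-0.0760, +0.0760, 0)
  M1 = (+0.0760, +0.0760, 0)
  M2 = (+0.0760, -0.0760, 0)
  M3 = (-0.0760, -0.0760, 0)
rvec = (-0.2845, 0.3704, -0.3199), |rvec| = θ = 0.56610 rad = 32.435°
Rodrigues: sinθ=0.53635, 1−cosθ=0.15600; R = I + sinθ·[k]× + (1−cosθ)·[k]×²:
    [+0.88340 +0.25179 +0.39523]
    [-0.35438 +0.91078 +0.21187]
    [-0.30663 -0.32723 +0.89381]
t = (-0.1783, 0.0292, 0.6719) m
M0: Pc = R·M0+t = (-0.22630, +0.12535, +0.67033); u = 766.1·(-0.22630)/0.67033 + 323.1 = 64.4675, v = 545.8·(+0.12535)/0.67033 + 225.0 = 327.0646
M1: Pc = R·M1+t = (-0.09203, +0.07149, +0.62373); u = 766.1·(-0.09203)/0.62373 + 323.1 = 210.0682, v = 545.8·(+0.07149)/0.62373 + 225.0 = 287.5551
M2: Pc = R·M2+t = (-0.13030, -0.06695, +0.67347); u = 766.1·(-0.13030)/0.67347 + 323.1 = 174.8801, v = 545.8·(-0.06695)/0.67347 + 225.0 = 170.7393
M3: Pc = R·M3+t = (-0.26457, -0.01309, +0.72007); u = 766.1·(-0.26457)/0.72007 + 323.1 = 41.6142, v = 545.8·(-0.01309)/0.72007 + 225.0 = 215.0807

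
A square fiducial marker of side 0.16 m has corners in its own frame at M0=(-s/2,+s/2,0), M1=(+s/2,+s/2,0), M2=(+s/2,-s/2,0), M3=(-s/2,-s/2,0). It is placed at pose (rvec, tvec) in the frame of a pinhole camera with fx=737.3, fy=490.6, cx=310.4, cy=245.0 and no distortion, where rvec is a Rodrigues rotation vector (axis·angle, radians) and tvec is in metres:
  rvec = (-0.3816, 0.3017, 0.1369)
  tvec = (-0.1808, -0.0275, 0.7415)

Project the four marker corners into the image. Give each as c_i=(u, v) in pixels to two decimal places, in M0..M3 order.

Intrinsics K: fx=737.3, fy=490.6, cx=310.4, cy=245.0
Marker side s = 0.16 m; corners in marker frame (Z=0):
  M0 = (-0.0800, +0.0800, 0)
  M1 = (+0.0800, +0.0800, 0)
  M2 = (+0.0800, -0.0800, 0)
  M3 = (-0.0800, -0.0800, 0)
rvec = (-0.3816, 0.3017, 0.1369), |rvec| = θ = 0.50535 rad = 28.955°
Rodrigues: sinθ=0.48412, 1−cosθ=0.12500; R = I + sinθ·[k]× + (1−cosθ)·[k]×²:
    [+0.94628 -0.18750 +0.26345]
    [+0.07480 +0.91955 +0.38578]
    [-0.31459 -0.34535 +0.88418]
t = (-0.1808, -0.0275, 0.7415) m
M0: Pc = R·M0+t = (-0.27150, +0.04008, +0.73904); u = 737.3·(-0.27150)/0.73904 + 310.4 = 39.5372, v = 490.6·(+0.04008)/0.73904 + 245.0 = 271.6069
M1: Pc = R·M1+t = (-0.12010, +0.05205, +0.68870); u = 737.3·(-0.12010)/0.68870 + 310.4 = 181.8282, v = 490.6·(+0.05205)/0.68870 + 245.0 = 282.0766
M2: Pc = R·M2+t = (-0.09010, -0.09508, +0.74396); u = 737.3·(-0.09010)/0.74396 + 310.4 = 221.1084, v = 490.6·(-0.09508)/0.74396 + 245.0 = 182.2998
M3: Pc = R·M3+t = (-0.24150, -0.10705, +0.79430); u = 737.3·(-0.24150)/0.79430 + 310.4 = 86.2268, v = 490.6·(-0.10705)/0.79430 + 245.0 = 178.8812

c0=(39.54, 271.61) c1=(181.83, 282.08) c2=(221.11, 182.30) c3=(86.23, 178.88)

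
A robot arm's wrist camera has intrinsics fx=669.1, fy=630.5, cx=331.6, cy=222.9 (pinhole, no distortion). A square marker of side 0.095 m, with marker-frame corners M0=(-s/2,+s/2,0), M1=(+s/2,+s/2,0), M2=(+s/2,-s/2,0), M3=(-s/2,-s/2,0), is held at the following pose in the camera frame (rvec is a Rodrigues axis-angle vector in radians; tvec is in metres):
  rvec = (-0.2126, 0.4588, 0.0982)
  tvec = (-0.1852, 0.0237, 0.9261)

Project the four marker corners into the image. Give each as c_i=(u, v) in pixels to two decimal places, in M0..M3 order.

c0=(164.60, 268.39) c1=(219.95, 273.64) c2=(231.91, 208.87) c3=(177.03, 206.60)

Intrinsics K: fx=669.1, fy=630.5, cx=331.6, cy=222.9
Marker side s = 0.095 m; corners in marker frame (Z=0):
  M0 = (-0.0475, +0.0475, 0)
  M1 = (+0.0475, +0.0475, 0)
  M2 = (+0.0475, -0.0475, 0)
  M3 = (-0.0475, -0.0475, 0)
rvec = (-0.2126, 0.4588, 0.0982), |rvec| = θ = 0.51511 rad = 29.514°
Rodrigues: sinθ=0.49263, 1−cosθ=0.12976; R = I + sinθ·[k]× + (1−cosθ)·[k]×²:
    [+0.89234 -0.14162 +0.42857]
    [+0.04621 +0.97318 +0.22536]
    [-0.44899 -0.18129 +0.87495]
t = (-0.1852, 0.0237, 0.9261) m
M0: Pc = R·M0+t = (-0.23431, +0.06773, +0.93882); u = 669.1·(-0.23431)/0.93882 + 331.6 = 164.6036, v = 630.5·(+0.06773)/0.93882 + 222.9 = 268.3875
M1: Pc = R·M1+t = (-0.14954, +0.07212, +0.89616); u = 669.1·(-0.14954)/0.89616 + 331.6 = 219.9488, v = 630.5·(+0.07212)/0.89616 + 222.9 = 273.6413
M2: Pc = R·M2+t = (-0.13609, -0.02033, +0.91338); u = 669.1·(-0.13609)/0.91338 + 331.6 = 231.9094, v = 630.5·(-0.02033)/0.91338 + 222.9 = 208.8658
M3: Pc = R·M3+t = (-0.22086, -0.02472, +0.95604); u = 669.1·(-0.22086)/0.95604 + 331.6 = 177.0276, v = 630.5·(-0.02472)/0.95604 + 222.9 = 206.5966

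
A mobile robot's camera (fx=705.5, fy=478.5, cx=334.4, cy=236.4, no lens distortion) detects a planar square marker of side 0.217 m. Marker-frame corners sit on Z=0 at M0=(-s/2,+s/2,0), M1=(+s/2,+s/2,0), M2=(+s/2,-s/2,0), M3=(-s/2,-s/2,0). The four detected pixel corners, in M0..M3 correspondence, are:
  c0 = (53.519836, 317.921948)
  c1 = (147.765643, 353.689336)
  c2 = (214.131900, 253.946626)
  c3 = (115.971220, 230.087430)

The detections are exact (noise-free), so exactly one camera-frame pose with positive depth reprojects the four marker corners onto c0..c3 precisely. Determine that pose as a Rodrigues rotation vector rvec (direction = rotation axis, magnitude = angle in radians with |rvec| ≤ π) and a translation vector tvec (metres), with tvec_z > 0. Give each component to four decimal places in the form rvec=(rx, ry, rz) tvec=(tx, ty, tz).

Intrinsics K: fx=705.5, fy=478.5, cx=334.4, cy=236.4
Marker side s = 0.217 m; corners in marker frame (Z=0):
  M0 = (-0.1085, +0.1085, 0)
  M1 = (+0.1085, +0.1085, 0)
  M2 = (+0.1085, -0.1085, 0)
  M3 = (-0.1085, -0.1085, 0)
Detected image corners:
  c0 = (53.519836, 317.921948) px
  c1 = (147.765643, 353.689336) px
  c2 = (214.131900, 253.946626) px
  c3 = (115.971220, 230.087430) px
Planar DLT: solve 8×8 A·h = b for H (H[2,2]=1):
  H  [+372.87800 -318.66233 +130.66111]
  H  [-16.69408 +381.97841 +287.19488]
  H  [-0.53159 -0.16837 +1.00000]
B = K⁻¹H; ‖b₁‖=0.971403, ‖b₂‖=0.971403; λ = 2/(‖b₁‖+‖b₂‖) = 1.029439, sign → tz>0 ⇒ λ=+1.029439
r₁ = λ·B[:,0] = (+0.80347,+0.23444,-0.54724); r₂ = λ·B[:,1] = (-0.38282,+0.90742,-0.17333)
r₃ = r₁×r₂ = (+0.45593,+0.34876,+0.81883); SVD([r₁ r₂ r₃]) → R = UVᵀ:
  R  [+0.80347 -0.38282 +0.45593]
  R  [+0.23444 +0.90742 +0.34876]
  R  [-0.54724 -0.17333 +0.81883]
t = (-0.29729, +0.10928, +1.02944) m
tr R = 2.529724; θ = arccos((tr R − 1)/2) = 0.699969 rad = 40.105°
axis k = ((R−Rᵀ)₃₂, (R−Rᵀ)₁₃, (R−Rᵀ)₂₁) / (2 sinθ) = (-0.405226, +0.778624, +0.479100)
rvec = θ·k = (-0.283646, +0.545013, +0.335355)

rvec=(-0.2836, 0.5450, 0.3354) tvec=(-0.2973, 0.1093, 1.0294)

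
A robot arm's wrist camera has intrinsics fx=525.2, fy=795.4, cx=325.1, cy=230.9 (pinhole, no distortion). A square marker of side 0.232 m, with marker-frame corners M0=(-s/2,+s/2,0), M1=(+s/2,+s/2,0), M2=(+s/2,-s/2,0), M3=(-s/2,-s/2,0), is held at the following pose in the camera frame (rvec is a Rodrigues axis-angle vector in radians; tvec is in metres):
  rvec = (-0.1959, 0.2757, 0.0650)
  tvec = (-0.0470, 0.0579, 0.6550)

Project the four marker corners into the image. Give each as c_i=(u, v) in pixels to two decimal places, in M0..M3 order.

c0=(191.89, 430.59) c1=(372.15, 463.23) c2=(386.16, 167.48) c3=(215.44, 163.59)

Intrinsics K: fx=525.2, fy=795.4, cx=325.1, cy=230.9
Marker side s = 0.232 m; corners in marker frame (Z=0):
  M0 = (-0.1160, +0.1160, 0)
  M1 = (+0.1160, +0.1160, 0)
  M2 = (+0.1160, -0.1160, 0)
  M3 = (-0.1160, -0.1160, 0)
rvec = (-0.1959, 0.2757, 0.0650), |rvec| = θ = 0.34440 rad = 19.733°
Rodrigues: sinθ=0.33763, 1−cosθ=0.05872; R = I + sinθ·[k]× + (1−cosθ)·[k]×²:
    [+0.96028 -0.09046 +0.26398]
    [+0.03698 +0.97891 +0.20092]
    [-0.27659 -0.18318 +0.94337]
t = (-0.0470, 0.0579, 0.6550) m
M0: Pc = R·M0+t = (-0.16889, +0.16716, +0.66584); u = 525.2·(-0.16889)/0.66584 + 325.1 = 191.8857, v = 795.4·(+0.16716)/0.66584 + 230.9 = 430.5916
M1: Pc = R·M1+t = (+0.05390, +0.17574, +0.60167); u = 525.2·(+0.05390)/0.60167 + 325.1 = 372.1485, v = 795.4·(+0.17574)/0.60167 + 230.9 = 463.2317
M2: Pc = R·M2+t = (+0.07489, -0.05136, +0.64416); u = 525.2·(+0.07489)/0.64416 + 325.1 = 386.1558, v = 795.4·(-0.05136)/0.64416 + 230.9 = 167.4777
M3: Pc = R·M3+t = (-0.14790, -0.05994, +0.70833); u = 525.2·(-0.14790)/0.70833 + 325.1 = 215.4392, v = 795.4·(-0.05994)/0.70833 + 230.9 = 163.5883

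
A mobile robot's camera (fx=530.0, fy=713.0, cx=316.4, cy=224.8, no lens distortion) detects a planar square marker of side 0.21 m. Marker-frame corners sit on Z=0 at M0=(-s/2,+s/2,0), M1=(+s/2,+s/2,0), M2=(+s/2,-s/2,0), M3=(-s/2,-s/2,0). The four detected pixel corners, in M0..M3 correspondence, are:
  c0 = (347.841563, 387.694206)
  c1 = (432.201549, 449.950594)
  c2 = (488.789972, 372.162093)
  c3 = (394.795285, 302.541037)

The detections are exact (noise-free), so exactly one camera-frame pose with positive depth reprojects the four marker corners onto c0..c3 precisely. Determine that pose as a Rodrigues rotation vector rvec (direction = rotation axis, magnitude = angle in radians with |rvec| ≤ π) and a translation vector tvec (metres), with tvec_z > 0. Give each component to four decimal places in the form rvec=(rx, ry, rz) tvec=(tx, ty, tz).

Intrinsics K: fx=530.0, fy=713.0, cx=316.4, cy=224.8
Marker side s = 0.21 m; corners in marker frame (Z=0):
  M0 = (-0.1050, +0.1050, 0)
  M1 = (+0.1050, +0.1050, 0)
  M2 = (+0.1050, -0.1050, 0)
  M3 = (-0.1050, -0.1050, 0)
Detected image corners:
  c0 = (347.841563, 387.694206) px
  c1 = (432.201549, 449.950594) px
  c2 = (488.789972, 372.162093) px
  c3 = (394.795285, 302.541037) px
Planar DLT: solve 8×8 A·h = b for H (H[2,2]=1):
  H  [+427.38161 -30.26741 +414.53846]
  H  [+316.65472 +584.55567 +380.34440]
  H  [+0.00957 +0.52003 +1.00000]
B = K⁻¹H; ‖b₁‖=0.914182, ‖b₂‖=0.914181; λ = 2/(‖b₁‖+‖b₂‖) = 1.093875, sign → tz>0 ⇒ λ=+1.093875
r₁ = λ·B[:,0] = (+0.87583,+0.48251,+0.01047); r₂ = λ·B[:,1] = (-0.40206,+0.71747,+0.56885)
r₃ = r₁×r₂ = (+0.26696,-0.50242,+0.82238); SVD([r₁ r₂ r₃]) → R = UVᵀ:
  R  [+0.87583 -0.40206 +0.26696]
  R  [+0.48251 +0.71747 -0.50242]
  R  [+0.01047 +0.56885 +0.82238]
t = (+0.20255, +0.23863, +1.09387) m
tr R = 2.415672; θ = arccos((tr R − 1)/2) = 0.784367 rad = 44.941°
axis k = ((R−Rᵀ)₃₂, (R−Rᵀ)₁₃, (R−Rᵀ)₂₁) / (2 sinθ) = (+0.758286, +0.181556, +0.626130)
rvec = θ·k = (+0.594775, +0.142407, +0.491116)

rvec=(0.5948, 0.1424, 0.4911) tvec=(0.2025, 0.2386, 1.0939)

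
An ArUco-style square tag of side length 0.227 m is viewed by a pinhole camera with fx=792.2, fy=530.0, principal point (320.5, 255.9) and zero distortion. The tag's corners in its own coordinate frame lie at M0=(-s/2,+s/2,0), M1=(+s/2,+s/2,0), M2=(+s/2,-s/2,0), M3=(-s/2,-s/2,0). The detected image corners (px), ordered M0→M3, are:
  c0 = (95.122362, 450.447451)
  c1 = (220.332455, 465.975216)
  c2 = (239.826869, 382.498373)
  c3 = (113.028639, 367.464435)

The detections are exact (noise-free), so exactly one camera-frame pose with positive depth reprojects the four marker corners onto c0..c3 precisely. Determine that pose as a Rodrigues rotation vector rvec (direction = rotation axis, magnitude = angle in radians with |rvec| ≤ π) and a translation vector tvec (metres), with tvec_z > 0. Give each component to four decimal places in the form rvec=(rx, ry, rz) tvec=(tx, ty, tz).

rvec=(0.0660, 0.0549, 0.1611) tvec=(-0.2703, 0.4229, 1.3930)

Intrinsics K: fx=792.2, fy=530.0, cx=320.5, cy=255.9
Marker side s = 0.227 m; corners in marker frame (Z=0):
  M0 = (-0.1135, +0.1135, 0)
  M1 = (+0.1135, +0.1135, 0)
  M2 = (+0.1135, -0.1135, 0)
  M3 = (-0.1135, -0.1135, 0)
Detected image corners:
  c0 = (95.122362, 450.447451) px
  c1 = (220.332455, 465.975216) px
  c2 = (239.826869, 382.498373) px
  c3 = (113.028639, 367.464435) px
Planar DLT: solve 8×8 A·h = b for H (H[2,2]=1):
  H  [+549.15523 -73.96658 +166.77132]
  H  [+52.58850 +387.59150 +416.80316]
  H  [-0.03537 +0.05027 +1.00000]
B = K⁻¹H; ‖b₁‖=0.717878, ‖b₂‖=0.717878; λ = 2/(‖b₁‖+‖b₂‖) = 1.392994, sign → tz>0 ⇒ λ=+1.392994
r₁ = λ·B[:,0] = (+0.98556,+0.16201,-0.04927); r₂ = λ·B[:,1] = (-0.15839,+0.98489,+0.07003)
r₃ = r₁×r₂ = (+0.05987,-0.06122,+0.99633); SVD([r₁ r₂ r₃]) → R = UVᵀ:
  R  [+0.98556 -0.15839 +0.05987]
  R  [+0.16201 +0.98489 -0.06122]
  R  [-0.04927 +0.07003 +0.99633]
t = (-0.27031, +0.42290, +1.39299) m
tr R = 2.966776; θ = arccos((tr R − 1)/2) = 0.182529 rad = 10.458°
axis k = ((R−Rᵀ)₃₂, (R−Rᵀ)₁₃, (R−Rᵀ)₂₁) / (2 sinθ) = (+0.361534, +0.300623, +0.882564)
rvec = θ·k = (+0.065990, +0.054872, +0.161093)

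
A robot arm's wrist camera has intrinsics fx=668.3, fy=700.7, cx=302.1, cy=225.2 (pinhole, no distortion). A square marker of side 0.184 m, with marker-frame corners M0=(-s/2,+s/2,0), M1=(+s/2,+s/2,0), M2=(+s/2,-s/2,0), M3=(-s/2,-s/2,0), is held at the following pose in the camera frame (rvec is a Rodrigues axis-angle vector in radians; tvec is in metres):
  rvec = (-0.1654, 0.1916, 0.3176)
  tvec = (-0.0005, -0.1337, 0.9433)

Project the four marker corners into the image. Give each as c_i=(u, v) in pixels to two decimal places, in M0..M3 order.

Intrinsics K: fx=668.3, fy=700.7, cx=302.1, cy=225.2
Marker side s = 0.184 m; corners in marker frame (Z=0):
  M0 = (-0.0920, +0.0920, 0)
  M1 = (+0.0920, +0.0920, 0)
  M2 = (+0.0920, -0.0920, 0)
  M3 = (-0.0920, -0.0920, 0)
rvec = (-0.1654, 0.1916, 0.3176), |rvec| = θ = 0.40612 rad = 23.269°
Rodrigues: sinθ=0.39505, 1−cosθ=0.08134; R = I + sinθ·[k]× + (1−cosθ)·[k]×²:
    [+0.93215 -0.32457 +0.16047]
    [+0.29331 +0.93676 +0.19090]
    [-0.21228 -0.13088 +0.96840]
t = (-0.0005, -0.1337, 0.9433) m
M0: Pc = R·M0+t = (-0.11612, -0.07450, +0.95079); u = 668.3·(-0.11612)/0.95079 + 302.1 = 220.4817, v = 700.7·(-0.07450)/0.95079 + 225.2 = 170.2941
M1: Pc = R·M1+t = (+0.05540, -0.02053, +0.91173); u = 668.3·(+0.05540)/0.91173 + 302.1 = 342.7065, v = 700.7·(-0.02053)/0.91173 + 225.2 = 209.4195
M2: Pc = R·M2+t = (+0.11512, -0.19290, +0.93581); u = 668.3·(+0.11512)/0.93581 + 302.1 = 384.3105, v = 700.7·(-0.19290)/0.93581 + 225.2 = 80.7657
M3: Pc = R·M3+t = (-0.05640, -0.24687, +0.97487); u = 668.3·(-0.05640)/0.97487 + 302.1 = 263.4381, v = 700.7·(-0.24687)/0.97487 + 225.2 = 47.7615

c0=(220.48, 170.29) c1=(342.71, 209.42) c2=(384.31, 80.77) c3=(263.44, 47.76)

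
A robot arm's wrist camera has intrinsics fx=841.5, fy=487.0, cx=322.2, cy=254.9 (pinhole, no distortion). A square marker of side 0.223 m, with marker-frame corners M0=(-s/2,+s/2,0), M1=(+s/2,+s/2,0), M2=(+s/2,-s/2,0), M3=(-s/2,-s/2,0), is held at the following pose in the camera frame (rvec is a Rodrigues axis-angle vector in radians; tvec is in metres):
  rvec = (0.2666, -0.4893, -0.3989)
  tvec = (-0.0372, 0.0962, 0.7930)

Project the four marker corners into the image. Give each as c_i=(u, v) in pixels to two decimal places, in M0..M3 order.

Intrinsics K: fx=841.5, fy=487.0, cx=322.2, cy=254.9
Marker side s = 0.223 m; corners in marker frame (Z=0):
  M0 = (-0.1115, +0.1115, 0)
  M1 = (+0.1115, +0.1115, 0)
  M2 = (+0.1115, -0.1115, 0)
  M3 = (-0.1115, -0.1115, 0)
rvec = (0.2666, -0.4893, -0.3989), |rvec| = θ = 0.68528 rad = 39.264°
Rodrigues: sinθ=0.63289, 1−cosθ=0.22576; R = I + sinθ·[k]× + (1−cosθ)·[k]×²:
    [+0.80841 +0.30569 -0.50302]
    [-0.43111 +0.88934 -0.15239]
    [+0.40077 +0.34005 +0.85074]
t = (-0.0372, 0.0962, 0.7930) m
M0: Pc = R·M0+t = (-0.09325, +0.24343, +0.78623); u = 841.5·(-0.09325)/0.78623 + 322.2 = 222.3917, v = 487.0·(+0.24343)/0.78623 + 254.9 = 405.6835
M1: Pc = R·M1+t = (+0.08702, +0.14729, +0.87560); u = 841.5·(+0.08702)/0.87560 + 322.2 = 405.8332, v = 487.0·(+0.14729)/0.87560 + 254.9 = 336.8221
M2: Pc = R·M2+t = (+0.01885, -0.05103, +0.79977); u = 841.5·(+0.01885)/0.79977 + 322.2 = 342.0366, v = 487.0·(-0.05103)/0.79977 + 254.9 = 223.8264
M3: Pc = R·M3+t = (-0.16142, +0.04511, +0.71040); u = 841.5·(-0.16142)/0.71040 + 322.2 = 130.9878, v = 487.0·(+0.04511)/0.71040 + 254.9 = 285.8231

c0=(222.39, 405.68) c1=(405.83, 336.82) c2=(342.04, 223.83) c3=(130.99, 285.82)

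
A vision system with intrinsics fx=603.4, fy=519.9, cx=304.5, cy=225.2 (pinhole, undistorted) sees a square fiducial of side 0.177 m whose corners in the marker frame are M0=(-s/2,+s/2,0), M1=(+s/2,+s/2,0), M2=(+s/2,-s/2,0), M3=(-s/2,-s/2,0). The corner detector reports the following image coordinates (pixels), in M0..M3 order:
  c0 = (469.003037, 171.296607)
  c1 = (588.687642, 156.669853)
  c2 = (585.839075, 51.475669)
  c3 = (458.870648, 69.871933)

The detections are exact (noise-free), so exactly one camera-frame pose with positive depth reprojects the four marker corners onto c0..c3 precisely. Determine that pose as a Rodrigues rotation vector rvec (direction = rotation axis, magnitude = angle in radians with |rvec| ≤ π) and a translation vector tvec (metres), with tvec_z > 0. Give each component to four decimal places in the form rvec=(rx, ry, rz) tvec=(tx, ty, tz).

Intrinsics K: fx=603.4, fy=519.9, cx=304.5, cy=225.2
Marker side s = 0.177 m; corners in marker frame (Z=0):
  M0 = (-0.0885, +0.0885, 0)
  M1 = (+0.0885, +0.0885, 0)
  M2 = (+0.0885, -0.0885, 0)
  M3 = (-0.0885, -0.0885, 0)
Detected image corners:
  c0 = (469.003037, 171.296607) px
  c1 = (588.687642, 156.669853) px
  c2 = (585.839075, 51.475669) px
  c3 = (458.870648, 69.871933) px
Planar DLT: solve 8×8 A·h = b for H (H[2,2]=1):
  H  [+616.48881 +216.51912 +524.87125]
  H  [-109.98557 +621.90386 +114.00109]
  H  [-0.15154 +0.34165 +1.00000]
B = K⁻¹H; ‖b₁‖=1.118132, ‖b₂‖=1.118132; λ = 2/(‖b₁‖+‖b₂‖) = 0.894349, sign → tz>0 ⇒ λ=+0.894349
r₁ = λ·B[:,0] = (+0.98214,-0.13049,-0.13553); r₂ = λ·B[:,1] = (+0.16672,+0.93746,+0.30556)
r₃ = r₁×r₂ = (+0.08718,-0.32270,+0.94248); SVD([r₁ r₂ r₃]) → R = UVᵀ:
  R  [+0.98214 +0.16672 +0.08718]
  R  [-0.13049 +0.93746 -0.32270]
  R  [-0.13553 +0.30556 +0.94248]
t = (+0.32663, -0.19129, +0.89435) m
tr R = 2.862084; θ = arccos((tr R − 1)/2) = 0.373539 rad = 21.402°
axis k = ((R−Rᵀ)₃₂, (R−Rᵀ)₁₃, (R−Rᵀ)₂₁) / (2 sinθ) = (+0.860832, +0.305153, -0.407247)
rvec = θ·k = (+0.321554, +0.113987, -0.152122)

rvec=(0.3216, 0.1140, -0.1521) tvec=(0.3266, -0.1913, 0.8943)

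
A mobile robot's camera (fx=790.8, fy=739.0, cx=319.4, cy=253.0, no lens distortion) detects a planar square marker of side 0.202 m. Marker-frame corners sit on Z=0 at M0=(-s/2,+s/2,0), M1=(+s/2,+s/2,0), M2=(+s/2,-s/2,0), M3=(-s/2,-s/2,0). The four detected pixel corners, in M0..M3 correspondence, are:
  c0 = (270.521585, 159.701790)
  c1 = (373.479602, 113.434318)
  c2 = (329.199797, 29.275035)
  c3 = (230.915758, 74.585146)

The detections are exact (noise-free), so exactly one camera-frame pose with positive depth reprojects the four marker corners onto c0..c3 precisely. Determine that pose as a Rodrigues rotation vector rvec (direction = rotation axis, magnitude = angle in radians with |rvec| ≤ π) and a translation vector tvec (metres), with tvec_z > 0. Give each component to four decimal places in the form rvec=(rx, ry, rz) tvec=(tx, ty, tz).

rvec=(-0.2789, 0.1439, -0.4214) tvec=(-0.0346, -0.3090, 1.4315)

Intrinsics K: fx=790.8, fy=739.0, cx=319.4, cy=253.0
Marker side s = 0.202 m; corners in marker frame (Z=0):
  M0 = (-0.1010, +0.1010, 0)
  M1 = (+0.1010, +0.1010, 0)
  M2 = (+0.1010, -0.1010, 0)
  M3 = (-0.1010, -0.1010, 0)
Detected image corners:
  c0 = (270.521585, 159.701790) px
  c1 = (373.479602, 113.434318) px
  c2 = (329.199797, 29.275035) px
  c3 = (230.915758, 74.585146) px
Planar DLT: solve 8×8 A·h = b for H (H[2,2]=1):
  H  [+481.07854 +145.35323 +300.30775]
  H  [-231.88882 +399.53299 +93.49472]
  H  [-0.05582 -0.20669 +1.00000]
B = K⁻¹H; ‖b₁‖=0.698550, ‖b₂‖=0.698550; λ = 2/(‖b₁‖+‖b₂‖) = 1.431536, sign → tz>0 ⇒ λ=+1.431536
r₁ = λ·B[:,0] = (+0.90314,-0.42184,-0.07991); r₂ = λ·B[:,1] = (+0.38263,+0.87524,-0.29588)
r₃ = r₁×r₂ = (+0.19476,+0.23665,+0.95188); SVD([r₁ r₂ r₃]) → R = UVᵀ:
  R  [+0.90314 +0.38263 +0.19476]
  R  [-0.42184 +0.87524 +0.23665]
  R  [-0.07991 -0.29588 +0.95188]
t = (-0.03456, -0.30898, +1.43154) m
tr R = 2.730260; θ = arccos((tr R − 1)/2) = 0.525387 rad = 30.102°
axis k = ((R−Rᵀ)₃₂, (R−Rᵀ)₁₃, (R−Rᵀ)₂₁) / (2 sinθ) = (-0.530886, +0.273818, -0.801987)
rvec = θ·k = (-0.278920, +0.143861, -0.421353)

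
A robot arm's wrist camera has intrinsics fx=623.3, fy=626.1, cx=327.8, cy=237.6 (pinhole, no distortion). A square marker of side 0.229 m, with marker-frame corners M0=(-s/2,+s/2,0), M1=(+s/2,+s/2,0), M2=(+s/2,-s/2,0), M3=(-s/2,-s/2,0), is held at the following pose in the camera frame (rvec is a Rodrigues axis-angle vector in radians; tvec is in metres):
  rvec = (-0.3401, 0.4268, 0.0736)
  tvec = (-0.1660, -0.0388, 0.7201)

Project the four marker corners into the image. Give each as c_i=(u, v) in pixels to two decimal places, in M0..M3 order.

Intrinsics K: fx=623.3, fy=626.1, cx=327.8, cy=237.6
Marker side s = 0.229 m; corners in marker frame (Z=0):
  M0 = (-0.1145, +0.1145, 0)
  M1 = (+0.1145, +0.1145, 0)
  M2 = (+0.1145, -0.1145, 0)
  M3 = (-0.1145, -0.1145, 0)
rvec = (-0.3401, 0.4268, 0.0736), |rvec| = θ = 0.55068 rad = 31.551°
Rodrigues: sinθ=0.52326, 1−cosθ=0.14783; R = I + sinθ·[k]× + (1−cosθ)·[k]×²:
    [+0.90856 -0.14070 +0.39335]
    [-0.00083 +0.94097 +0.33848]
    [-0.41776 -0.30786 +0.85481]
t = (-0.1660, -0.0388, 0.7201) m
M0: Pc = R·M0+t = (-0.28614, +0.06904, +0.73268); u = 623.3·(-0.28614)/0.73268 + 327.8 = 84.3784, v = 626.1·(+0.06904)/0.73268 + 237.6 = 296.5932
M1: Pc = R·M1+t = (-0.07808, +0.06885, +0.63702); u = 623.3·(-0.07808)/0.63702 + 327.8 = 251.4014, v = 626.1·(+0.06885)/0.63702 + 237.6 = 305.2669
M2: Pc = R·M2+t = (-0.04586, -0.14664, +0.70752); u = 623.3·(-0.04586)/0.70752 + 327.8 = 287.3987, v = 626.1·(-0.14664)/0.70752 + 237.6 = 107.8381
M3: Pc = R·M3+t = (-0.25392, -0.14645, +0.80318); u = 623.3·(-0.25392)/0.80318 + 327.8 = 130.7485, v = 626.1·(-0.14645)/0.80318 + 237.6 = 123.4413

c0=(84.38, 296.59) c1=(251.40, 305.27) c2=(287.40, 107.84) c3=(130.75, 123.44)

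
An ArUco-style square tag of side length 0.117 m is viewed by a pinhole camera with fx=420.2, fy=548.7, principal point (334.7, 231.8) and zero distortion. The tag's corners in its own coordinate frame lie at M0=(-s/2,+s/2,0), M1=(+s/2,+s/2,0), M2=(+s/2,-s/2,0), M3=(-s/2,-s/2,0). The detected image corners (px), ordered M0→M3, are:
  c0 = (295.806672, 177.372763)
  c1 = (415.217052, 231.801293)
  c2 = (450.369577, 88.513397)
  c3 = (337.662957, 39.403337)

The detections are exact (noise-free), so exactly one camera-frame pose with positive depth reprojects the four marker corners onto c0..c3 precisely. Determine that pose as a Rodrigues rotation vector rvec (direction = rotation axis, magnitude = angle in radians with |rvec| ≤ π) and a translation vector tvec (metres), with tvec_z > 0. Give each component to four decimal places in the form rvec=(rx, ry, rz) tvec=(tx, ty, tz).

Intrinsics K: fx=420.2, fy=548.7, cx=334.7, cy=231.8
Marker side s = 0.117 m; corners in marker frame (Z=0):
  M0 = (-0.0585, +0.0585, 0)
  M1 = (+0.0585, +0.0585, 0)
  M2 = (+0.0585, -0.0585, 0)
  M3 = (-0.0585, -0.0585, 0)
Detected image corners:
  c0 = (295.806672, 177.372763) px
  c1 = (415.217052, 231.801293) px
  c2 = (450.369577, 88.513397) px
  c3 = (337.662957, 39.403337) px
Planar DLT: solve 8×8 A·h = b for H (H[2,2]=1):
  H  [+943.79806 -530.00511 +374.93913]
  H  [+424.82889 +1129.88004 +131.87892]
  H  [-0.12610 -0.53553 +1.00000]
B = K⁻¹H; ‖b₁‖=2.491344, ‖b₂‖=2.491344; λ = 2/(‖b₁‖+‖b₂‖) = 0.401390, sign → tz>0 ⇒ λ=+0.401390
r₁ = λ·B[:,0] = (+0.94187,+0.33216,-0.05061); r₂ = λ·B[:,1] = (-0.33506,+0.91735,-0.21496)
r₃ = r₁×r₂ = (-0.02497,+0.21942,+0.97531); SVD([r₁ r₂ r₃]) → R = UVᵀ:
  R  [+0.94187 -0.33506 -0.02497]
  R  [+0.33216 +0.91735 +0.21942]
  R  [-0.05061 -0.21496 +0.97531]
t = (+0.03844, -0.07310, +0.40139) m
tr R = 2.834525; θ = arccos((tr R − 1)/2) = 0.409645 rad = 23.471°
axis k = ((R−Rᵀ)₃₂, (R−Rᵀ)₁₃, (R−Rᵀ)₂₁) / (2 sinθ) = (-0.545306, +0.032198, +0.837618)
rvec = θ·k = (-0.223382, +0.013190, +0.343126)

rvec=(-0.2234, 0.0132, 0.3431) tvec=(0.0384, -0.0731, 0.4014)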